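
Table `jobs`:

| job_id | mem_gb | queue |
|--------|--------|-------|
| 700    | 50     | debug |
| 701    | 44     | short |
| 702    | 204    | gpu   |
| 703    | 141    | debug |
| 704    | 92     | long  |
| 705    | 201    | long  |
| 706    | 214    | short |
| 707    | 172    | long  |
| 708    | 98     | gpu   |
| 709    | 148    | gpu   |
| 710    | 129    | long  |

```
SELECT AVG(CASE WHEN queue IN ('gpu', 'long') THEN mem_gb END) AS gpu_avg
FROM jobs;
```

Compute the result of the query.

job_id=700: ✗
job_id=701: ✗
job_id=702: ✓ → 204
job_id=703: ✗
job_id=704: ✓ → 92
job_id=705: ✓ → 201
job_id=706: ✗
job_id=707: ✓ → 172
job_id=708: ✓ → 98
job_id=709: ✓ → 148
job_id=710: ✓ → 129
gpu_avg = (204 + 92 + 201 + 172 + 98 + 148 + 129) / 7 = 149.1428571429

149.1428571429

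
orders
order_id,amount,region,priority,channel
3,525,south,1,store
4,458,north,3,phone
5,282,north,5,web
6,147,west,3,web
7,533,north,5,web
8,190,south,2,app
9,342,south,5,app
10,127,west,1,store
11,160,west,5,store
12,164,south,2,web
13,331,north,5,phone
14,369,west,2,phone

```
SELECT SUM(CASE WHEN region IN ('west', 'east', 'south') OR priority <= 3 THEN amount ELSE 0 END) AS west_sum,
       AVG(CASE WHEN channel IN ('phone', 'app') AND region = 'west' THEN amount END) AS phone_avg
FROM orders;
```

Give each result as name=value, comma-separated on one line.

west_sum=2482, phone_avg=369

[west_sum: region IN ('west', 'east', 'south') OR priority <= 3]
order_id=3: ✓ → 525
order_id=4: ✓ → 458
order_id=5: ✗
order_id=6: ✓ → 147
order_id=7: ✗
order_id=8: ✓ → 190
order_id=9: ✓ → 342
order_id=10: ✓ → 127
order_id=11: ✓ → 160
order_id=12: ✓ → 164
order_id=13: ✗
order_id=14: ✓ → 369
west_sum = 525 + 458 + 147 + 190 + 342 + 127 + 160 + 164 + 369 = 2482
—
[phone_avg: channel IN ('phone', 'app') AND region = 'west']
order_id=3: ✗
order_id=4: ✗
order_id=5: ✗
order_id=6: ✗
order_id=7: ✗
order_id=8: ✗
order_id=9: ✗
order_id=10: ✗
order_id=11: ✗
order_id=12: ✗
order_id=13: ✗
order_id=14: ✓ → 369
phone_avg = 369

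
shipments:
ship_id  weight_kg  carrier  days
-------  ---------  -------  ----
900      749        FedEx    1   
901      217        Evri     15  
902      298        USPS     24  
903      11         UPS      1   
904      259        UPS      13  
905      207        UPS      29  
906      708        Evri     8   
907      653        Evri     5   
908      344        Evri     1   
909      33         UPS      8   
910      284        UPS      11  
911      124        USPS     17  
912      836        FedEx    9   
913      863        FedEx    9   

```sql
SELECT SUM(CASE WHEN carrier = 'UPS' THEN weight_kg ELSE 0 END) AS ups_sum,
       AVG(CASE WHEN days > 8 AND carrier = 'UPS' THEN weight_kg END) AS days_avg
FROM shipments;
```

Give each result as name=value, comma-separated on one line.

[ups_sum: carrier = 'UPS']
ship_id=900: ✗
ship_id=901: ✗
ship_id=902: ✗
ship_id=903: ✓ → 11
ship_id=904: ✓ → 259
ship_id=905: ✓ → 207
ship_id=906: ✗
ship_id=907: ✗
ship_id=908: ✗
ship_id=909: ✓ → 33
ship_id=910: ✓ → 284
ship_id=911: ✗
ship_id=912: ✗
ship_id=913: ✗
ups_sum = 11 + 259 + 207 + 33 + 284 = 794
—
[days_avg: days > 8 AND carrier = 'UPS']
ship_id=900: ✗
ship_id=901: ✗
ship_id=902: ✗
ship_id=903: ✗
ship_id=904: ✓ → 259
ship_id=905: ✓ → 207
ship_id=906: ✗
ship_id=907: ✗
ship_id=908: ✗
ship_id=909: ✗
ship_id=910: ✓ → 284
ship_id=911: ✗
ship_id=912: ✗
ship_id=913: ✗
days_avg = (259 + 207 + 284) / 3 = 250

ups_sum=794, days_avg=250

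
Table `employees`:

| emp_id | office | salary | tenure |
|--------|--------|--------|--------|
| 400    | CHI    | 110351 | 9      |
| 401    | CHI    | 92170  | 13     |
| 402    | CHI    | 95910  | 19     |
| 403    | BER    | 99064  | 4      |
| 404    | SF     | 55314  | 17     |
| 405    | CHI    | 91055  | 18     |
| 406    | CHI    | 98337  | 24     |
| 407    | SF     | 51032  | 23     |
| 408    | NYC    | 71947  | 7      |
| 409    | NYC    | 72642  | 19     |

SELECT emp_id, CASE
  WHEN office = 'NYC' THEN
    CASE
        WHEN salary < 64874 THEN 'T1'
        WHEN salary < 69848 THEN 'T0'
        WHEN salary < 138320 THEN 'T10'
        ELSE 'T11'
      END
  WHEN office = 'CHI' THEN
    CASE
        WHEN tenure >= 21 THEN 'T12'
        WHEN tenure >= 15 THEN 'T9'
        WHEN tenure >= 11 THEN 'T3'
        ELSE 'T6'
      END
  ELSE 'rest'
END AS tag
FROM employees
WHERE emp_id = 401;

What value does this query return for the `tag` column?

T3

emp_id = 401: office=CHI, salary=92170, tenure=13.
office='CHI' → inner[tenure >= 11] → T3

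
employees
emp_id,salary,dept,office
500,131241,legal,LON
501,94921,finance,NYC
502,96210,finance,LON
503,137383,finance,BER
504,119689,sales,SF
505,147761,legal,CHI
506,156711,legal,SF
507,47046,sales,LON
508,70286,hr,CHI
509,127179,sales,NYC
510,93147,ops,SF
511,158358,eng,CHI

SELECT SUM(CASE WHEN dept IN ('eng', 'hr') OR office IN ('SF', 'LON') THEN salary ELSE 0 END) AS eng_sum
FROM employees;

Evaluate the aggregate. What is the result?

872688

emp_id=500: ✓ → 131241
emp_id=501: ✗
emp_id=502: ✓ → 96210
emp_id=503: ✗
emp_id=504: ✓ → 119689
emp_id=505: ✗
emp_id=506: ✓ → 156711
emp_id=507: ✓ → 47046
emp_id=508: ✓ → 70286
emp_id=509: ✗
emp_id=510: ✓ → 93147
emp_id=511: ✓ → 158358
eng_sum = 131241 + 96210 + 119689 + 156711 + 47046 + 70286 + 93147 + 158358 = 872688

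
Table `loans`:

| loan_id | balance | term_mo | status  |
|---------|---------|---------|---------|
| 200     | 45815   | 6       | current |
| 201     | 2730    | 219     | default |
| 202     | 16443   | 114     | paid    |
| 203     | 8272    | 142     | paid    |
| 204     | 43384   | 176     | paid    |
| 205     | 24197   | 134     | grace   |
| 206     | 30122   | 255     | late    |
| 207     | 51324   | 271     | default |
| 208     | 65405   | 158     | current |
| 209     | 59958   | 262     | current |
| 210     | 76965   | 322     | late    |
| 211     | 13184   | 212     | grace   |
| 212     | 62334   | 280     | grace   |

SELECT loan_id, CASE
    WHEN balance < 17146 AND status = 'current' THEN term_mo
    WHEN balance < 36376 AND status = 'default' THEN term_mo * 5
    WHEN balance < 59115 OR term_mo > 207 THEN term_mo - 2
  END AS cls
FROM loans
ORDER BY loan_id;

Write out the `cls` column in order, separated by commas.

4, 1095, 112, 140, 174, 132, 253, 269, NULL, 260, 320, 210, 278

loan_id=200: balance < 59115 OR term_mo > 207 → 4
loan_id=201: balance < 36376 AND status = 'default' → 1095
loan_id=202: balance < 59115 OR term_mo > 207 → 112
loan_id=203: balance < 59115 OR term_mo > 207 → 140
loan_id=204: balance < 59115 OR term_mo > 207 → 174
loan_id=205: balance < 59115 OR term_mo > 207 → 132
loan_id=206: balance < 59115 OR term_mo > 207 → 253
loan_id=207: balance < 59115 OR term_mo > 207 → 269
loan_id=208: (no match → NULL) → NULL
loan_id=209: balance < 59115 OR term_mo > 207 → 260
loan_id=210: balance < 59115 OR term_mo > 207 → 320
loan_id=211: balance < 59115 OR term_mo > 207 → 210
loan_id=212: balance < 59115 OR term_mo > 207 → 278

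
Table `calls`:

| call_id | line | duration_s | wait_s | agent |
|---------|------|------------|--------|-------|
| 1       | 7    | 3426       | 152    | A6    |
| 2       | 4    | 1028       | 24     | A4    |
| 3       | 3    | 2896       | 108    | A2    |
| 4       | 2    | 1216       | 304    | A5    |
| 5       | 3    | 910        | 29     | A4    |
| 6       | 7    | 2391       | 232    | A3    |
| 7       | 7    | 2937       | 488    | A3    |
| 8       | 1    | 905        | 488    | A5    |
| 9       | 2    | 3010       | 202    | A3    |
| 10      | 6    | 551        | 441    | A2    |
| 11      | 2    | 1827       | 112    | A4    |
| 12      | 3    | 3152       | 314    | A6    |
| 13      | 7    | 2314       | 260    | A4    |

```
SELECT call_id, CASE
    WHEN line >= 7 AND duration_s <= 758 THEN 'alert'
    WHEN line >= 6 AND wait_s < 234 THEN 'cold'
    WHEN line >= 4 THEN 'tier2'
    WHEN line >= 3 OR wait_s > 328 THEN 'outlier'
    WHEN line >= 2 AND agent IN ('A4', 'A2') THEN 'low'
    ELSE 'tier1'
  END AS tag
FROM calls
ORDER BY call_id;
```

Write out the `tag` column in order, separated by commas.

cold, tier2, outlier, tier1, outlier, cold, tier2, outlier, tier1, tier2, low, outlier, tier2

call_id=1: line >= 6 AND wait_s < 234 → cold
call_id=2: line >= 4 → tier2
call_id=3: line >= 3 OR wait_s > 328 → outlier
call_id=4: ELSE → tier1
call_id=5: line >= 3 OR wait_s > 328 → outlier
call_id=6: line >= 6 AND wait_s < 234 → cold
call_id=7: line >= 4 → tier2
call_id=8: line >= 3 OR wait_s > 328 → outlier
call_id=9: ELSE → tier1
call_id=10: line >= 4 → tier2
call_id=11: line >= 2 AND agent IN ('A4', 'A2') → low
call_id=12: line >= 3 OR wait_s > 328 → outlier
call_id=13: line >= 4 → tier2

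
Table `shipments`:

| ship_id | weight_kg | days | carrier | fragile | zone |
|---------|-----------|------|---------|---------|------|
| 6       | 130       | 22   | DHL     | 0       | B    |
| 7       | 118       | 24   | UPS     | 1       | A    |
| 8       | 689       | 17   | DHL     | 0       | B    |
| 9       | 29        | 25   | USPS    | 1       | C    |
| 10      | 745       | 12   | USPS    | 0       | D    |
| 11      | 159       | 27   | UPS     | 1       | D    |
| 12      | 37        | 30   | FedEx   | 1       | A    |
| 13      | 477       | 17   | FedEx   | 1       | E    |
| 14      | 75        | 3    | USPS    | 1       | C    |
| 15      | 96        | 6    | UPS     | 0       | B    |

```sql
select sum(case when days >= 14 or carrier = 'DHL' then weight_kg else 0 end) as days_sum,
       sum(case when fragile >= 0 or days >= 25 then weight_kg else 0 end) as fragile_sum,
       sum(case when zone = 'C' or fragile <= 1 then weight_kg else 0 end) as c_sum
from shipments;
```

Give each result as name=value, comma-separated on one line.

days_sum=1639, fragile_sum=2555, c_sum=2555

[days_sum: days >= 14 or carrier = 'DHL']
ship_id=6: ✓ → 130
ship_id=7: ✓ → 118
ship_id=8: ✓ → 689
ship_id=9: ✓ → 29
ship_id=10: ✗
ship_id=11: ✓ → 159
ship_id=12: ✓ → 37
ship_id=13: ✓ → 477
ship_id=14: ✗
ship_id=15: ✗
days_sum = 130 + 118 + 689 + 29 + 159 + 37 + 477 = 1639
—
[fragile_sum: fragile >= 0 or days >= 25]
ship_id=6: ✓ → 130
ship_id=7: ✓ → 118
ship_id=8: ✓ → 689
ship_id=9: ✓ → 29
ship_id=10: ✓ → 745
ship_id=11: ✓ → 159
ship_id=12: ✓ → 37
ship_id=13: ✓ → 477
ship_id=14: ✓ → 75
ship_id=15: ✓ → 96
fragile_sum = 130 + 118 + 689 + 29 + 745 + 159 + 37 + 477 + 75 + 96 = 2555
—
[c_sum: zone = 'C' or fragile <= 1]
ship_id=6: ✓ → 130
ship_id=7: ✓ → 118
ship_id=8: ✓ → 689
ship_id=9: ✓ → 29
ship_id=10: ✓ → 745
ship_id=11: ✓ → 159
ship_id=12: ✓ → 37
ship_id=13: ✓ → 477
ship_id=14: ✓ → 75
ship_id=15: ✓ → 96
c_sum = 130 + 118 + 689 + 29 + 745 + 159 + 37 + 477 + 75 + 96 = 2555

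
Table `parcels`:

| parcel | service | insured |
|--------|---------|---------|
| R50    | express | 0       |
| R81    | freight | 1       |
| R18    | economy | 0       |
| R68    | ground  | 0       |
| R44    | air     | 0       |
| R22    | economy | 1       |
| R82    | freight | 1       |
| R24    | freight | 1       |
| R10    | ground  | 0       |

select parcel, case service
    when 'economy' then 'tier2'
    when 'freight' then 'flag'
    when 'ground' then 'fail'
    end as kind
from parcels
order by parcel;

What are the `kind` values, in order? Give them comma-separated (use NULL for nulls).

fail, tier2, tier2, flag, NULL, NULL, fail, flag, flag

parcel=R10: service='ground' → fail
parcel=R18: service='economy' → tier2
parcel=R22: service='economy' → tier2
parcel=R24: service='freight' → flag
parcel=R44: (no match → NULL) → NULL
parcel=R50: (no match → NULL) → NULL
parcel=R68: service='ground' → fail
parcel=R81: service='freight' → flag
parcel=R82: service='freight' → flag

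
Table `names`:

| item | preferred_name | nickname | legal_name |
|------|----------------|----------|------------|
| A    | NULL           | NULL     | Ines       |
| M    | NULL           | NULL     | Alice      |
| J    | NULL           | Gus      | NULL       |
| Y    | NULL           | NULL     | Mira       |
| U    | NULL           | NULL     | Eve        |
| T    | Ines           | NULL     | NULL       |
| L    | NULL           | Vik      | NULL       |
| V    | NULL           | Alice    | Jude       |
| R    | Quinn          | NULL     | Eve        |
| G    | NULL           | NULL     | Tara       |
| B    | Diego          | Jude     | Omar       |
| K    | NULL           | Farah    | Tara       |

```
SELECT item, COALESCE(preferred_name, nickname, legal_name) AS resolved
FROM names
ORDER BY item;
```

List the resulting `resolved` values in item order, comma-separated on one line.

Ines, Diego, Tara, Gus, Farah, Vik, Alice, Quinn, Ines, Eve, Alice, Mira

item=A: preferred_name=NULL, nickname=NULL, legal_name=Ines → Ines
item=B: preferred_name=Diego → Diego
item=G: preferred_name=NULL, nickname=NULL, legal_name=Tara → Tara
item=J: preferred_name=NULL, nickname=Gus → Gus
item=K: preferred_name=NULL, nickname=Farah → Farah
item=L: preferred_name=NULL, nickname=Vik → Vik
item=M: preferred_name=NULL, nickname=NULL, legal_name=Alice → Alice
item=R: preferred_name=Quinn → Quinn
item=T: preferred_name=Ines → Ines
item=U: preferred_name=NULL, nickname=NULL, legal_name=Eve → Eve
item=V: preferred_name=NULL, nickname=Alice → Alice
item=Y: preferred_name=NULL, nickname=NULL, legal_name=Mira → Mira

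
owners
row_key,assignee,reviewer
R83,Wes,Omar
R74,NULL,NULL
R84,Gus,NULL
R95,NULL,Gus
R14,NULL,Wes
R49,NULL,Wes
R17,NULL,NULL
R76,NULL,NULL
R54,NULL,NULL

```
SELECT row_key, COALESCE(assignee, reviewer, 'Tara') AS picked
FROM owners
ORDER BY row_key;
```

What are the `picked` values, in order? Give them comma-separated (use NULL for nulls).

row_key=R14: assignee=NULL, reviewer=Wes → Wes
row_key=R17: assignee=NULL, reviewer=NULL, → literal Tara → Tara
row_key=R49: assignee=NULL, reviewer=Wes → Wes
row_key=R54: assignee=NULL, reviewer=NULL, → literal Tara → Tara
row_key=R74: assignee=NULL, reviewer=NULL, → literal Tara → Tara
row_key=R76: assignee=NULL, reviewer=NULL, → literal Tara → Tara
row_key=R83: assignee=Wes → Wes
row_key=R84: assignee=Gus → Gus
row_key=R95: assignee=NULL, reviewer=Gus → Gus

Wes, Tara, Wes, Tara, Tara, Tara, Wes, Gus, Gus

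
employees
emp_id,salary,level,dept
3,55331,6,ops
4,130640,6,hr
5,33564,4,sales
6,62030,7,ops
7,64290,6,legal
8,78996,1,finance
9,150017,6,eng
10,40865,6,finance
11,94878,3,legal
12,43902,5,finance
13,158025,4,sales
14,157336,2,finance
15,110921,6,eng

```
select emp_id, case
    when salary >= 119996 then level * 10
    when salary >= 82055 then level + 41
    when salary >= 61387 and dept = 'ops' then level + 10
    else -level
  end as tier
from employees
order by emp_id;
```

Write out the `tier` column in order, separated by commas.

-6, 60, -4, 17, -6, -1, 60, -6, 44, -5, 40, 20, 47

emp_id=3: ELSE → -6
emp_id=4: salary >= 119996 → 60
emp_id=5: ELSE → -4
emp_id=6: salary >= 61387 and dept = 'ops' → 17
emp_id=7: ELSE → -6
emp_id=8: ELSE → -1
emp_id=9: salary >= 119996 → 60
emp_id=10: ELSE → -6
emp_id=11: salary >= 82055 → 44
emp_id=12: ELSE → -5
emp_id=13: salary >= 119996 → 40
emp_id=14: salary >= 119996 → 20
emp_id=15: salary >= 82055 → 47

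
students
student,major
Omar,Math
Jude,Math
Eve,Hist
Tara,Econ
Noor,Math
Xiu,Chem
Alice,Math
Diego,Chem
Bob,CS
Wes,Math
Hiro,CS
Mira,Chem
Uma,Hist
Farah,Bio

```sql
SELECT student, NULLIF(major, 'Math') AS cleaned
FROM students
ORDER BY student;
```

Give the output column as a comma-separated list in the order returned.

student=Alice: major=Math vs Math: equal → NULL
student=Bob: major=CS vs Math: differ → CS
student=Diego: major=Chem vs Math: differ → Chem
student=Eve: major=Hist vs Math: differ → Hist
student=Farah: major=Bio vs Math: differ → Bio
student=Hiro: major=CS vs Math: differ → CS
student=Jude: major=Math vs Math: equal → NULL
student=Mira: major=Chem vs Math: differ → Chem
student=Noor: major=Math vs Math: equal → NULL
student=Omar: major=Math vs Math: equal → NULL
student=Tara: major=Econ vs Math: differ → Econ
student=Uma: major=Hist vs Math: differ → Hist
student=Wes: major=Math vs Math: equal → NULL
student=Xiu: major=Chem vs Math: differ → Chem

NULL, CS, Chem, Hist, Bio, CS, NULL, Chem, NULL, NULL, Econ, Hist, NULL, Chem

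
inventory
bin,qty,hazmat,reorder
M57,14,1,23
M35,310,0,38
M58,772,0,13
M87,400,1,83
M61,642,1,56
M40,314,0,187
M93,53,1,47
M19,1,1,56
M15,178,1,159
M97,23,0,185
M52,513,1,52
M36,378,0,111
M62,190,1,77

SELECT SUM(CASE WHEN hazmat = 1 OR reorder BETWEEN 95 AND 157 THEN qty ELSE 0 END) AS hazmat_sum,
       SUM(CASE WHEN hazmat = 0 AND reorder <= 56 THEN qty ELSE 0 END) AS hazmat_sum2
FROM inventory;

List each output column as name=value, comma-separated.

hazmat_sum=2369, hazmat_sum2=1082

[hazmat_sum: hazmat = 1 OR reorder BETWEEN 95 AND 157]
bin=M57: ✓ → 14
bin=M35: ✗
bin=M58: ✗
bin=M87: ✓ → 400
bin=M61: ✓ → 642
bin=M40: ✗
bin=M93: ✓ → 53
bin=M19: ✓ → 1
bin=M15: ✓ → 178
bin=M97: ✗
bin=M52: ✓ → 513
bin=M36: ✓ → 378
bin=M62: ✓ → 190
hazmat_sum = 14 + 400 + 642 + 53 + 1 + 178 + 513 + 378 + 190 = 2369
—
[hazmat_sum2: hazmat = 0 AND reorder <= 56]
bin=M57: ✗
bin=M35: ✓ → 310
bin=M58: ✓ → 772
bin=M87: ✗
bin=M61: ✗
bin=M40: ✗
bin=M93: ✗
bin=M19: ✗
bin=M15: ✗
bin=M97: ✗
bin=M52: ✗
bin=M36: ✗
bin=M62: ✗
hazmat_sum2 = 310 + 772 = 1082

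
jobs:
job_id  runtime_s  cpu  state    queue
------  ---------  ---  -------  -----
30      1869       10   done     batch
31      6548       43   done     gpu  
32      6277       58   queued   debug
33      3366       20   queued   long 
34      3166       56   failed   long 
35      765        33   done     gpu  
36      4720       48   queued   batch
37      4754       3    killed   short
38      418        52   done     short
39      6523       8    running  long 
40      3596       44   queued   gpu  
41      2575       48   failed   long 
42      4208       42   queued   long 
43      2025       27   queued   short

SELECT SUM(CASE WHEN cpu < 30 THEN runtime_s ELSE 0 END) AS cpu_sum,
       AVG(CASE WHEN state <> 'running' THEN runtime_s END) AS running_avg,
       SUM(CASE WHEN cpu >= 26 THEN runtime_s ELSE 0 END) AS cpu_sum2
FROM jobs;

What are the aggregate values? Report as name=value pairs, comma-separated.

[cpu_sum: cpu < 30]
job_id=30: ✓ → 1869
job_id=31: ✗
job_id=32: ✗
job_id=33: ✓ → 3366
job_id=34: ✗
job_id=35: ✗
job_id=36: ✗
job_id=37: ✓ → 4754
job_id=38: ✗
job_id=39: ✓ → 6523
job_id=40: ✗
job_id=41: ✗
job_id=42: ✗
job_id=43: ✓ → 2025
cpu_sum = 1869 + 3366 + 4754 + 6523 + 2025 = 18537
—
[running_avg: state <> 'running']
job_id=30: ✓ → 1869
job_id=31: ✓ → 6548
job_id=32: ✓ → 6277
job_id=33: ✓ → 3366
job_id=34: ✓ → 3166
job_id=35: ✓ → 765
job_id=36: ✓ → 4720
job_id=37: ✓ → 4754
job_id=38: ✓ → 418
job_id=39: ✗
job_id=40: ✓ → 3596
job_id=41: ✓ → 2575
job_id=42: ✓ → 4208
job_id=43: ✓ → 2025
running_avg = (1869 + 6548 + 6277 + 3366 + 3166 + 765 + 4720 + 4754 + 418 + 3596 + 2575 + 4208 + 2025) / 13 = 3406.6923076923
—
[cpu_sum2: cpu >= 26]
job_id=30: ✗
job_id=31: ✓ → 6548
job_id=32: ✓ → 6277
job_id=33: ✗
job_id=34: ✓ → 3166
job_id=35: ✓ → 765
job_id=36: ✓ → 4720
job_id=37: ✗
job_id=38: ✓ → 418
job_id=39: ✗
job_id=40: ✓ → 3596
job_id=41: ✓ → 2575
job_id=42: ✓ → 4208
job_id=43: ✓ → 2025
cpu_sum2 = 6548 + 6277 + 3166 + 765 + 4720 + 418 + 3596 + 2575 + 4208 + 2025 = 34298

cpu_sum=18537, running_avg=3406.6923076923, cpu_sum2=34298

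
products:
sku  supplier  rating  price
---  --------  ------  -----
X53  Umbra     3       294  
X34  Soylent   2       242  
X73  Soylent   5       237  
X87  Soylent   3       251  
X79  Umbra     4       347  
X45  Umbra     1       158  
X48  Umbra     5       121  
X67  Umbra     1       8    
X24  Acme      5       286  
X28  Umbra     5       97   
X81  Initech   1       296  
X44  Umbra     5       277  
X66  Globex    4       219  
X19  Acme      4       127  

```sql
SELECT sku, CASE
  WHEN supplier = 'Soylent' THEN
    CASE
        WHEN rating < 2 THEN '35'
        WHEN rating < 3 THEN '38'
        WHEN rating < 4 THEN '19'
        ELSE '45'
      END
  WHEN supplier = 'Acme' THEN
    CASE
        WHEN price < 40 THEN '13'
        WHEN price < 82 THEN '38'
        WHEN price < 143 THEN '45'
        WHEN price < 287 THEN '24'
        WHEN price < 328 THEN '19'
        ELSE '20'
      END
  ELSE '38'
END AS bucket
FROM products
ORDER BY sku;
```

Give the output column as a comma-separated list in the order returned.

sku=X19: supplier='Acme' → inner[price < 143] → 45
sku=X24: supplier='Acme' → inner[price < 287] → 24
sku=X28: supplier='Umbra' → outer ELSE → 38
sku=X34: supplier='Soylent' → inner[rating < 3] → 38
sku=X44: supplier='Umbra' → outer ELSE → 38
sku=X45: supplier='Umbra' → outer ELSE → 38
sku=X48: supplier='Umbra' → outer ELSE → 38
sku=X53: supplier='Umbra' → outer ELSE → 38
sku=X66: supplier='Globex' → outer ELSE → 38
sku=X67: supplier='Umbra' → outer ELSE → 38
sku=X73: supplier='Soylent' → inner[ELSE] → 45
sku=X79: supplier='Umbra' → outer ELSE → 38
sku=X81: supplier='Initech' → outer ELSE → 38
sku=X87: supplier='Soylent' → inner[rating < 4] → 19

45, 24, 38, 38, 38, 38, 38, 38, 38, 38, 45, 38, 38, 19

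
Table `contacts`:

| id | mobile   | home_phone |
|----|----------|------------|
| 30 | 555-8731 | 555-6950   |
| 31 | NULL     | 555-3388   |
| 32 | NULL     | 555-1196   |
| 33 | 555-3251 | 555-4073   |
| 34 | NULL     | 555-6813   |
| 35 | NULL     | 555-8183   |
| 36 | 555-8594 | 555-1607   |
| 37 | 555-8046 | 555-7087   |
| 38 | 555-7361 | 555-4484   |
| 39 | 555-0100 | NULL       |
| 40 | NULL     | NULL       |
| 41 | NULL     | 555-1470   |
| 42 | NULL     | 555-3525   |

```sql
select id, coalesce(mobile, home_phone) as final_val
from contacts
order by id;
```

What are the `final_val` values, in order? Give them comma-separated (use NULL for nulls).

555-8731, 555-3388, 555-1196, 555-3251, 555-6813, 555-8183, 555-8594, 555-8046, 555-7361, 555-0100, NULL, 555-1470, 555-3525

id=30: mobile=555-8731 → 555-8731
id=31: mobile=NULL, home_phone=555-3388 → 555-3388
id=32: mobile=NULL, home_phone=555-1196 → 555-1196
id=33: mobile=555-3251 → 555-3251
id=34: mobile=NULL, home_phone=555-6813 → 555-6813
id=35: mobile=NULL, home_phone=555-8183 → 555-8183
id=36: mobile=555-8594 → 555-8594
id=37: mobile=555-8046 → 555-8046
id=38: mobile=555-7361 → 555-7361
id=39: mobile=555-0100 → 555-0100
id=40: mobile=NULL, home_phone=NULL (all NULL) → NULL
id=41: mobile=NULL, home_phone=555-1470 → 555-1470
id=42: mobile=NULL, home_phone=555-3525 → 555-3525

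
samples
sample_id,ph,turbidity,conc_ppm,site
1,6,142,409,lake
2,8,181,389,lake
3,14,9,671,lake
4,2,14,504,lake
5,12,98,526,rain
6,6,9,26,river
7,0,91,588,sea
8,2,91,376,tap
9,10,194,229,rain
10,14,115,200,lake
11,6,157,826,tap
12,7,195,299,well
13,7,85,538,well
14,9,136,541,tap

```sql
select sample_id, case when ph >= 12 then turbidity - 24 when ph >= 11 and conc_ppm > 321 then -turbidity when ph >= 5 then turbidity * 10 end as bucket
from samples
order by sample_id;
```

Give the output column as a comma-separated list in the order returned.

1420, 1810, -15, NULL, 74, 90, NULL, NULL, 1940, 91, 1570, 1950, 850, 1360

sample_id=1: ph >= 5 → 1420
sample_id=2: ph >= 5 → 1810
sample_id=3: ph >= 12 → -15
sample_id=4: (no match → NULL) → NULL
sample_id=5: ph >= 12 → 74
sample_id=6: ph >= 5 → 90
sample_id=7: (no match → NULL) → NULL
sample_id=8: (no match → NULL) → NULL
sample_id=9: ph >= 5 → 1940
sample_id=10: ph >= 12 → 91
sample_id=11: ph >= 5 → 1570
sample_id=12: ph >= 5 → 1950
sample_id=13: ph >= 5 → 850
sample_id=14: ph >= 5 → 1360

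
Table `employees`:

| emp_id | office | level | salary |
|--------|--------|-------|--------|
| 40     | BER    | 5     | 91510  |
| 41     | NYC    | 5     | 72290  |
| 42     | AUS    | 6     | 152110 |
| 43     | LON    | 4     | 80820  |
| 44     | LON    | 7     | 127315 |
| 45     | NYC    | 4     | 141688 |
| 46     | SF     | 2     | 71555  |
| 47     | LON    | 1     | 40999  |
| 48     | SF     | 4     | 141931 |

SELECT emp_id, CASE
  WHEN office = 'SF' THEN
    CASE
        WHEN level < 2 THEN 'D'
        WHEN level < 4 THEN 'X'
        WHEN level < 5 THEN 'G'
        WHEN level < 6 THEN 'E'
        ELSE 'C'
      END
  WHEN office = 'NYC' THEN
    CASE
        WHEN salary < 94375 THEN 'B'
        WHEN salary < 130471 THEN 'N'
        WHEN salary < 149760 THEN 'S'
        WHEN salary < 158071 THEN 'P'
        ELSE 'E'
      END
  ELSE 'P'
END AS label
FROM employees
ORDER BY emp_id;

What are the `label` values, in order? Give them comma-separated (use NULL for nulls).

emp_id=40: office='BER' → outer ELSE → P
emp_id=41: office='NYC' → inner[salary < 94375] → B
emp_id=42: office='AUS' → outer ELSE → P
emp_id=43: office='LON' → outer ELSE → P
emp_id=44: office='LON' → outer ELSE → P
emp_id=45: office='NYC' → inner[salary < 149760] → S
emp_id=46: office='SF' → inner[level < 4] → X
emp_id=47: office='LON' → outer ELSE → P
emp_id=48: office='SF' → inner[level < 5] → G

P, B, P, P, P, S, X, P, G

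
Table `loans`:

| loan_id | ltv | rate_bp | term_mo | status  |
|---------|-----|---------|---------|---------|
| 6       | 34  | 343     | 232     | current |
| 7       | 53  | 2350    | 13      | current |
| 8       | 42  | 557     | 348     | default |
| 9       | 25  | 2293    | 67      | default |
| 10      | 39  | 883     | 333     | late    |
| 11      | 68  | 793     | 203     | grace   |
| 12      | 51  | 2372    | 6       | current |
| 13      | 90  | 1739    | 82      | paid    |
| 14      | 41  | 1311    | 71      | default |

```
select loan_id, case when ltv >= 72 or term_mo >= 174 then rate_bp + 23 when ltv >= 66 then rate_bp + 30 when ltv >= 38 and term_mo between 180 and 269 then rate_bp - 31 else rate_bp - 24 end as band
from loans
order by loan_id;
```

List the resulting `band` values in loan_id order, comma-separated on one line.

loan_id=6: ltv >= 72 or term_mo >= 174 → 366
loan_id=7: ELSE → 2326
loan_id=8: ltv >= 72 or term_mo >= 174 → 580
loan_id=9: ELSE → 2269
loan_id=10: ltv >= 72 or term_mo >= 174 → 906
loan_id=11: ltv >= 72 or term_mo >= 174 → 816
loan_id=12: ELSE → 2348
loan_id=13: ltv >= 72 or term_mo >= 174 → 1762
loan_id=14: ELSE → 1287

366, 2326, 580, 2269, 906, 816, 2348, 1762, 1287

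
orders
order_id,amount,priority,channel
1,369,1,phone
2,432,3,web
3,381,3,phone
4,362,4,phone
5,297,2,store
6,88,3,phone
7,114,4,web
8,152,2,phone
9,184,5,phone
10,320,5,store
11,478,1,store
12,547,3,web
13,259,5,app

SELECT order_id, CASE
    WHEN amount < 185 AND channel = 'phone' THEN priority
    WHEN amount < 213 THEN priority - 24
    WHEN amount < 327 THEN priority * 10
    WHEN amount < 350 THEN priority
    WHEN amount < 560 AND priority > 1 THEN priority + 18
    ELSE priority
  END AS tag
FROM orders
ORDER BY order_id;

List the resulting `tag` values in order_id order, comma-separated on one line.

order_id=1: ELSE → 1
order_id=2: amount < 560 AND priority > 1 → 21
order_id=3: amount < 560 AND priority > 1 → 21
order_id=4: amount < 560 AND priority > 1 → 22
order_id=5: amount < 327 → 20
order_id=6: amount < 185 AND channel = 'phone' → 3
order_id=7: amount < 213 → -20
order_id=8: amount < 185 AND channel = 'phone' → 2
order_id=9: amount < 185 AND channel = 'phone' → 5
order_id=10: amount < 327 → 50
order_id=11: ELSE → 1
order_id=12: amount < 560 AND priority > 1 → 21
order_id=13: amount < 327 → 50

1, 21, 21, 22, 20, 3, -20, 2, 5, 50, 1, 21, 50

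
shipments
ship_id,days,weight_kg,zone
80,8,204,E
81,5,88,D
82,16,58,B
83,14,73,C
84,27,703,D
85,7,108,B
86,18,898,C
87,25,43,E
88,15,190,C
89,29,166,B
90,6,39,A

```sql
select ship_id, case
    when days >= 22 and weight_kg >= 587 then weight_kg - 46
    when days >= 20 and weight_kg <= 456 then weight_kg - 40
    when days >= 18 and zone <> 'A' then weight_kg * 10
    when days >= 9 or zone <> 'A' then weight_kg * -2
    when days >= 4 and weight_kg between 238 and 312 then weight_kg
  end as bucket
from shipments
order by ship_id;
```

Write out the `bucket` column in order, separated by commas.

ship_id=80: days >= 9 or zone <> 'A' → -408
ship_id=81: days >= 9 or zone <> 'A' → -176
ship_id=82: days >= 9 or zone <> 'A' → -116
ship_id=83: days >= 9 or zone <> 'A' → -146
ship_id=84: days >= 22 and weight_kg >= 587 → 657
ship_id=85: days >= 9 or zone <> 'A' → -216
ship_id=86: days >= 18 and zone <> 'A' → 8980
ship_id=87: days >= 20 and weight_kg <= 456 → 3
ship_id=88: days >= 9 or zone <> 'A' → -380
ship_id=89: days >= 20 and weight_kg <= 456 → 126
ship_id=90: (no match → NULL) → NULL

-408, -176, -116, -146, 657, -216, 8980, 3, -380, 126, NULL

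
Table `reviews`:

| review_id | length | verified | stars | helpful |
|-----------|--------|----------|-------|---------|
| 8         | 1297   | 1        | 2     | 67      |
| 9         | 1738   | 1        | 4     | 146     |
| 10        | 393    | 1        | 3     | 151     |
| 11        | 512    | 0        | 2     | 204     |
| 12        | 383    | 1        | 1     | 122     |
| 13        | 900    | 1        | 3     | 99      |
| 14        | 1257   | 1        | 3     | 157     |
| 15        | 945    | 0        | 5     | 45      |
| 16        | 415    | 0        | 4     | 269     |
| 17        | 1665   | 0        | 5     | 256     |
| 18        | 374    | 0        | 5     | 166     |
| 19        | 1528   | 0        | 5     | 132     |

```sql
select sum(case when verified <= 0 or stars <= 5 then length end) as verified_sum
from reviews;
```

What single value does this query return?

11407

review_id=8: ✓ → 1297
review_id=9: ✓ → 1738
review_id=10: ✓ → 393
review_id=11: ✓ → 512
review_id=12: ✓ → 383
review_id=13: ✓ → 900
review_id=14: ✓ → 1257
review_id=15: ✓ → 945
review_id=16: ✓ → 415
review_id=17: ✓ → 1665
review_id=18: ✓ → 374
review_id=19: ✓ → 1528
verified_sum = 1297 + 1738 + 393 + 512 + 383 + 900 + 1257 + 945 + 415 + 1665 + 374 + 1528 = 11407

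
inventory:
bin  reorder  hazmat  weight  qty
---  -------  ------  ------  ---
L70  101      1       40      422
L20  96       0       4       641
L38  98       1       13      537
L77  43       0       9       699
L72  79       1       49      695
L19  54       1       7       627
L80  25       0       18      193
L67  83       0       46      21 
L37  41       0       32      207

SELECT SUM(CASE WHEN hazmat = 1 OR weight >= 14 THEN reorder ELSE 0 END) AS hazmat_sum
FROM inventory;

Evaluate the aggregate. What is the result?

bin=L70: ✓ → 101
bin=L20: ✗
bin=L38: ✓ → 98
bin=L77: ✗
bin=L72: ✓ → 79
bin=L19: ✓ → 54
bin=L80: ✓ → 25
bin=L67: ✓ → 83
bin=L37: ✓ → 41
hazmat_sum = 101 + 98 + 79 + 54 + 25 + 83 + 41 = 481

481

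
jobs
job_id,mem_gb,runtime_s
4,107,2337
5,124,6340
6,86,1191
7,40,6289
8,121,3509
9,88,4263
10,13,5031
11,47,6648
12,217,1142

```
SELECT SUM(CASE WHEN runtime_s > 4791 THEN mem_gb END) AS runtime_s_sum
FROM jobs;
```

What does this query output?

224

job_id=4: ✗
job_id=5: ✓ → 124
job_id=6: ✗
job_id=7: ✓ → 40
job_id=8: ✗
job_id=9: ✗
job_id=10: ✓ → 13
job_id=11: ✓ → 47
job_id=12: ✗
runtime_s_sum = 124 + 40 + 13 + 47 = 224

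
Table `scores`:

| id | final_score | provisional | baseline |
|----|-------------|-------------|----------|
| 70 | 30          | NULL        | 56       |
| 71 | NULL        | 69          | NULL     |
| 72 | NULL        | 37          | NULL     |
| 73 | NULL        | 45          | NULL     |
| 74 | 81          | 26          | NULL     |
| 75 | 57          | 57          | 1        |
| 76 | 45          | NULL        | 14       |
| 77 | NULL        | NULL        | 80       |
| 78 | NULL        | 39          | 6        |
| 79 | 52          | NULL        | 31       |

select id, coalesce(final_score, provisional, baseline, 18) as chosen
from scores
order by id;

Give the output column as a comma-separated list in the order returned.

30, 69, 37, 45, 81, 57, 45, 80, 39, 52

id=70: final_score=30 → 30
id=71: final_score=NULL, provisional=69 → 69
id=72: final_score=NULL, provisional=37 → 37
id=73: final_score=NULL, provisional=45 → 45
id=74: final_score=81 → 81
id=75: final_score=57 → 57
id=76: final_score=45 → 45
id=77: final_score=NULL, provisional=NULL, baseline=80 → 80
id=78: final_score=NULL, provisional=39 → 39
id=79: final_score=52 → 52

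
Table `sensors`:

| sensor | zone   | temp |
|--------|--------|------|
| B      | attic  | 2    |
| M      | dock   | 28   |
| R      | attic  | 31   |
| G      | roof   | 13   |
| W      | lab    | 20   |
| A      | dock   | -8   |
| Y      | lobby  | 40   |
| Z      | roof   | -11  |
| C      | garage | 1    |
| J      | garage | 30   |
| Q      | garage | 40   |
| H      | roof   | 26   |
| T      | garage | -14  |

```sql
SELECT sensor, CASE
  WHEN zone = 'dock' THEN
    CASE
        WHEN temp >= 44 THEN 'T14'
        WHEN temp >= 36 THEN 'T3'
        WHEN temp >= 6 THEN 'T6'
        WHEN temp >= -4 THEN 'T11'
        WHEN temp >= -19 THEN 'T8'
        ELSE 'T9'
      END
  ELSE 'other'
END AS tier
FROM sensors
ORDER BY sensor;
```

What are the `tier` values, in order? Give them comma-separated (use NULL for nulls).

T8, other, other, other, other, other, T6, other, other, other, other, other, other

sensor=A: zone='dock' → inner[temp >= -19] → T8
sensor=B: zone='attic' → outer ELSE → other
sensor=C: zone='garage' → outer ELSE → other
sensor=G: zone='roof' → outer ELSE → other
sensor=H: zone='roof' → outer ELSE → other
sensor=J: zone='garage' → outer ELSE → other
sensor=M: zone='dock' → inner[temp >= 6] → T6
sensor=Q: zone='garage' → outer ELSE → other
sensor=R: zone='attic' → outer ELSE → other
sensor=T: zone='garage' → outer ELSE → other
sensor=W: zone='lab' → outer ELSE → other
sensor=Y: zone='lobby' → outer ELSE → other
sensor=Z: zone='roof' → outer ELSE → other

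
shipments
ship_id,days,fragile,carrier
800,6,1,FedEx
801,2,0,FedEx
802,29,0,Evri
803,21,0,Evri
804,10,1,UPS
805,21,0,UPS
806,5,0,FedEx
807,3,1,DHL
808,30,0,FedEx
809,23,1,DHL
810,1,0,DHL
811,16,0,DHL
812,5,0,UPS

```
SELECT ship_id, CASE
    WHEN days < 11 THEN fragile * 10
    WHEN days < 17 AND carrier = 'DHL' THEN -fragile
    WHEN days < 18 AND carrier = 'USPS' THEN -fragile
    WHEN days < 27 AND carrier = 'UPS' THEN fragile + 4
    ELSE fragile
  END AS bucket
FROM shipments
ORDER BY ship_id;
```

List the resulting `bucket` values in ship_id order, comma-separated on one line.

ship_id=800: days < 11 → 10
ship_id=801: days < 11 → 0
ship_id=802: ELSE → 0
ship_id=803: ELSE → 0
ship_id=804: days < 11 → 10
ship_id=805: days < 27 AND carrier = 'UPS' → 4
ship_id=806: days < 11 → 0
ship_id=807: days < 11 → 10
ship_id=808: ELSE → 0
ship_id=809: ELSE → 1
ship_id=810: days < 11 → 0
ship_id=811: days < 17 AND carrier = 'DHL' → 0
ship_id=812: days < 11 → 0

10, 0, 0, 0, 10, 4, 0, 10, 0, 1, 0, 0, 0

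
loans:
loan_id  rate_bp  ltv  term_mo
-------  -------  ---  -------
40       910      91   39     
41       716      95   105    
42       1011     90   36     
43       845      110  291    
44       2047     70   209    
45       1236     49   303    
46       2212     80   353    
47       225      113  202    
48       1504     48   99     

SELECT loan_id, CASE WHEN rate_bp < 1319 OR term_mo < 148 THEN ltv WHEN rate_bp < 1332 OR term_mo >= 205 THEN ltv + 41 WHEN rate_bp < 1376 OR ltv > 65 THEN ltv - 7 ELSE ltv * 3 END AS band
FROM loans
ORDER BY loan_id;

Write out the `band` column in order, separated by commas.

loan_id=40: rate_bp < 1319 OR term_mo < 148 → 91
loan_id=41: rate_bp < 1319 OR term_mo < 148 → 95
loan_id=42: rate_bp < 1319 OR term_mo < 148 → 90
loan_id=43: rate_bp < 1319 OR term_mo < 148 → 110
loan_id=44: rate_bp < 1332 OR term_mo >= 205 → 111
loan_id=45: rate_bp < 1319 OR term_mo < 148 → 49
loan_id=46: rate_bp < 1332 OR term_mo >= 205 → 121
loan_id=47: rate_bp < 1319 OR term_mo < 148 → 113
loan_id=48: rate_bp < 1319 OR term_mo < 148 → 48

91, 95, 90, 110, 111, 49, 121, 113, 48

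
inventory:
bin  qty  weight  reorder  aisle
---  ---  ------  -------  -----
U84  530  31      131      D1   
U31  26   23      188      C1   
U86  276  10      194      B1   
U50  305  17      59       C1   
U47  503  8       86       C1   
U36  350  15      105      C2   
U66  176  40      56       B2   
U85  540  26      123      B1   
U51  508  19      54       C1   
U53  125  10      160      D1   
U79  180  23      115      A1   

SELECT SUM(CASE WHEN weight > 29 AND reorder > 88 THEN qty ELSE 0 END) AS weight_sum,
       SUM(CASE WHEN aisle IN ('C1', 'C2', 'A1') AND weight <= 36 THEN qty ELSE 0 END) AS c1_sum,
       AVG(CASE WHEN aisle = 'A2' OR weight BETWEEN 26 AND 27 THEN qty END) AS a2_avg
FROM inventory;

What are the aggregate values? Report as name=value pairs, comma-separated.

weight_sum=530, c1_sum=1872, a2_avg=540

[weight_sum: weight > 29 AND reorder > 88]
bin=U84: ✓ → 530
bin=U31: ✗
bin=U86: ✗
bin=U50: ✗
bin=U47: ✗
bin=U36: ✗
bin=U66: ✗
bin=U85: ✗
bin=U51: ✗
bin=U53: ✗
bin=U79: ✗
weight_sum = 530
—
[c1_sum: aisle IN ('C1', 'C2', 'A1') AND weight <= 36]
bin=U84: ✗
bin=U31: ✓ → 26
bin=U86: ✗
bin=U50: ✓ → 305
bin=U47: ✓ → 503
bin=U36: ✓ → 350
bin=U66: ✗
bin=U85: ✗
bin=U51: ✓ → 508
bin=U53: ✗
bin=U79: ✓ → 180
c1_sum = 26 + 305 + 503 + 350 + 508 + 180 = 1872
—
[a2_avg: aisle = 'A2' OR weight BETWEEN 26 AND 27]
bin=U84: ✗
bin=U31: ✗
bin=U86: ✗
bin=U50: ✗
bin=U47: ✗
bin=U36: ✗
bin=U66: ✗
bin=U85: ✓ → 540
bin=U51: ✗
bin=U53: ✗
bin=U79: ✗
a2_avg = 540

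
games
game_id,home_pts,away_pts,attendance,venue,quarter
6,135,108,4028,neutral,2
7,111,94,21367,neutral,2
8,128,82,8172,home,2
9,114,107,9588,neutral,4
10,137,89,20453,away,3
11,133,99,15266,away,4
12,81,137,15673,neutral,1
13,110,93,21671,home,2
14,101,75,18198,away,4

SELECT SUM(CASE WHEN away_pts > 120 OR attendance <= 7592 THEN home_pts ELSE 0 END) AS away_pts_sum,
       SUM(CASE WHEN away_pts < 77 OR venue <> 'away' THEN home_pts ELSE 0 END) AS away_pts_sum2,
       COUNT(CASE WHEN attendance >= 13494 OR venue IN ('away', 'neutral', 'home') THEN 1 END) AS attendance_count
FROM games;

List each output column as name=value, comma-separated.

away_pts_sum=216, away_pts_sum2=780, attendance_count=9

[away_pts_sum: away_pts > 120 OR attendance <= 7592]
game_id=6: ✓ → 135
game_id=7: ✗
game_id=8: ✗
game_id=9: ✗
game_id=10: ✗
game_id=11: ✗
game_id=12: ✓ → 81
game_id=13: ✗
game_id=14: ✗
away_pts_sum = 135 + 81 = 216
—
[away_pts_sum2: away_pts < 77 OR venue <> 'away']
game_id=6: ✓ → 135
game_id=7: ✓ → 111
game_id=8: ✓ → 128
game_id=9: ✓ → 114
game_id=10: ✗
game_id=11: ✗
game_id=12: ✓ → 81
game_id=13: ✓ → 110
game_id=14: ✓ → 101
away_pts_sum2 = 135 + 111 + 128 + 114 + 81 + 110 + 101 = 780
—
[attendance_count: attendance >= 13494 OR venue IN ('away', 'neutral', 'home')]
game_id=6: ✓ → 1
game_id=7: ✓ → 1
game_id=8: ✓ → 1
game_id=9: ✓ → 1
game_id=10: ✓ → 1
game_id=11: ✓ → 1
game_id=12: ✓ → 1
game_id=13: ✓ → 1
game_id=14: ✓ → 1
attendance_count = COUNT(1, 1, 1, 1, 1, 1, 1, 1, 1) = 9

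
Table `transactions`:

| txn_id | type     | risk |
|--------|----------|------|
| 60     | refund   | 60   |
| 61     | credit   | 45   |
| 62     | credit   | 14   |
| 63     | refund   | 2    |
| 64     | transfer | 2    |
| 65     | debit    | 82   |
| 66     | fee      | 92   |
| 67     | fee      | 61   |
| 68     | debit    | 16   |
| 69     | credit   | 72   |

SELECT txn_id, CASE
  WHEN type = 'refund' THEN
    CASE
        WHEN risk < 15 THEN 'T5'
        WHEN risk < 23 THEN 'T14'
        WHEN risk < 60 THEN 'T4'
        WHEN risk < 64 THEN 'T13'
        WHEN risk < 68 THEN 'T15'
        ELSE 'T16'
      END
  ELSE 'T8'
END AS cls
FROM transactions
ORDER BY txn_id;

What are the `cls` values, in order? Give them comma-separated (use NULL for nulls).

T13, T8, T8, T5, T8, T8, T8, T8, T8, T8

txn_id=60: type='refund' → inner[risk < 64] → T13
txn_id=61: type='credit' → outer ELSE → T8
txn_id=62: type='credit' → outer ELSE → T8
txn_id=63: type='refund' → inner[risk < 15] → T5
txn_id=64: type='transfer' → outer ELSE → T8
txn_id=65: type='debit' → outer ELSE → T8
txn_id=66: type='fee' → outer ELSE → T8
txn_id=67: type='fee' → outer ELSE → T8
txn_id=68: type='debit' → outer ELSE → T8
txn_id=69: type='credit' → outer ELSE → T8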